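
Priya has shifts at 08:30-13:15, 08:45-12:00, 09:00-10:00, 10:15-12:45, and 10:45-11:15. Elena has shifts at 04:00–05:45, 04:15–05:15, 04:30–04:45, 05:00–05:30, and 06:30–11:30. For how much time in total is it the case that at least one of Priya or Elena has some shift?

8 h 30 min

Merge the first list: 08:30–13:15.
Merge the second list: 04:00–05:45, 06:30–11:30.
A ∪ B = 04:00–05:45, 06:30–13:15.
Total: 1 h 45 min + 6 h 45 min = 8 h 30 min.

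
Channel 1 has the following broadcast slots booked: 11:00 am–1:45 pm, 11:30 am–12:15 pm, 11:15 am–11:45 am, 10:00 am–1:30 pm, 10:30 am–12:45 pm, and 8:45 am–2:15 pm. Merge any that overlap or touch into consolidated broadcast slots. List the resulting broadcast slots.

8:45 am-2:15 pm

Sort by start: 8:45 am-2:15 pm, 10:00 am-1:30 pm, 10:30 am-12:45 pm, 11:00 am-1:45 pm, 11:15 am-11:45 am, 11:30 am-12:15 pm.
10:00 am-1:30 pm overlaps/touches 8:45 am-2:15 pm → extend to 8:45 am-2:15 pm.
10:30 am-12:45 pm overlaps/touches 8:45 am-2:15 pm → extend to 8:45 am-2:15 pm.
11:00 am-1:45 pm overlaps/touches 8:45 am-2:15 pm → extend to 8:45 am-2:15 pm.
11:15 am-11:45 am overlaps/touches 8:45 am-2:15 pm → extend to 8:45 am-2:15 pm.
11:30 am-12:15 pm overlaps/touches 8:45 am-2:15 pm → extend to 8:45 am-2:15 pm.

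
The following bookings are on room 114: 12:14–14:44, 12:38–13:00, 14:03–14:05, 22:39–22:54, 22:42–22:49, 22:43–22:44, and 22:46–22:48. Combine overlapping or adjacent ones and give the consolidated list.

12:38-13:00 overlaps/touches 12:14-14:44 → extend to 12:14-14:44.
14:03-14:05 overlaps/touches 12:14-14:44 → extend to 12:14-14:44.
22:39-22:54 is disjoint → start new block.
22:42-22:49 overlaps/touches 22:39-22:54 → extend to 22:39-22:54.
22:43-22:44 overlaps/touches 22:39-22:54 → extend to 22:39-22:54.
22:46-22:48 overlaps/touches 22:39-22:54 → extend to 22:39-22:54.

12:14-14:44, 22:39-22:54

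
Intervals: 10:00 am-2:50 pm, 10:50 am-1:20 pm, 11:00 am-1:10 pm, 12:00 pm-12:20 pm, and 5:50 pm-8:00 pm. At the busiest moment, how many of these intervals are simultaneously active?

Walk the sorted start/end points keeping a running depth.
The depth first hits 4 at 12:00 pm.

4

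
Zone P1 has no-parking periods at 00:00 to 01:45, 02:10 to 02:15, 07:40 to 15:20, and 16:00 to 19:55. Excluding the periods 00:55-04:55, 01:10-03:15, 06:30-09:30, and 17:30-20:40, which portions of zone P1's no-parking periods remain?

Merge the second list: 00:55–04:55, 06:30–09:30, 17:30–20:40.
00:00–01:45 minus B → 00:00–00:55.
02:10–02:15: fully covered by B → removed.
07:40–15:20 minus B → 09:30–15:20.
16:00–19:55 minus B → 16:00–17:30.

00:00–00:55, 09:30–15:20, 16:00–17:30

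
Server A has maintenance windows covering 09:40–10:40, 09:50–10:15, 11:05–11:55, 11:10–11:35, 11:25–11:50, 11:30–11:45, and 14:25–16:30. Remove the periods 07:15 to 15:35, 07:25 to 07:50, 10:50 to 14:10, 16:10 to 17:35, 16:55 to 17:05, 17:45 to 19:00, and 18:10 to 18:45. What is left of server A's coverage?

15:35–16:10

First set merges to 09:40–10:40, 11:05–11:55, 14:25–16:30.
Second set merges to 07:15–15:35, 16:10–17:35, 17:45–19:00.
09:40–10:40: fully covered by B → removed.
11:05–11:55: fully covered by B → removed.
14:25–16:30 minus B → 15:35–16:10.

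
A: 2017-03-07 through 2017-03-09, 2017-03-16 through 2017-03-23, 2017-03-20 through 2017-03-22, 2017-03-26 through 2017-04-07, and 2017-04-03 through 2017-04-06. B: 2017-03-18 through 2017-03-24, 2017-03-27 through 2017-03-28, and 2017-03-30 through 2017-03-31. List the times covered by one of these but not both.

Merge the first list: 2017-03-07 through 2017-03-09, 2017-03-16 through 2017-03-23, 2017-03-26 through 2017-04-07.
A but not B: 2017-03-07 through 2017-03-09, 2017-03-16 through 2017-03-17, 2017-03-26 through 2017-03-26, 2017-03-29 through 2017-03-29, 2017-04-01 through 2017-04-07.
B but not A: 2017-03-24 through 2017-03-24.
Combining gives A △ B.

2017-03-07 through 2017-03-09, 2017-03-16 through 2017-03-17, 2017-03-24 through 2017-03-24, 2017-03-26 through 2017-03-26, 2017-03-29 through 2017-03-29, 2017-04-01 through 2017-04-07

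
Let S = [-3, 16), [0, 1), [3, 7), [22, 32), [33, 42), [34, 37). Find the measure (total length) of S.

Merged: [-3, 16), [22, 32), [33, 42).
Lengths: 19 + 10 + 9 = 38.

38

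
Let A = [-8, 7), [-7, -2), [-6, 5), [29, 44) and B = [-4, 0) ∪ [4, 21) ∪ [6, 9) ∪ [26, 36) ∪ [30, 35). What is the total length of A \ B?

Merge the first list: [-8, 7), [29, 44).
Merge the second list: [-4, 0), [4, 21), [26, 36).
A \ B = [-8, -4), [0, 4), [36, 44).
Total: 4 + 4 + 8 = 16.

16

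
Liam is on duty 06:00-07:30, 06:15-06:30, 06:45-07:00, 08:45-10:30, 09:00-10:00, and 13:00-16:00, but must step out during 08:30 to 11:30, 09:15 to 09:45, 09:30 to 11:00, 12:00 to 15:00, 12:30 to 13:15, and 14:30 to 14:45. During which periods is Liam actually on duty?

06:00–07:30, 15:00–16:00

A, merged: 06:00–07:30, 08:45–10:30, 13:00–16:00.
B, merged: 08:30–11:30, 12:00–15:00.
06:00–07:30 is untouched.
08:45–10:30 lies entirely inside B → drops out.
13:00–16:00 with B removed leaves 15:00–16:00.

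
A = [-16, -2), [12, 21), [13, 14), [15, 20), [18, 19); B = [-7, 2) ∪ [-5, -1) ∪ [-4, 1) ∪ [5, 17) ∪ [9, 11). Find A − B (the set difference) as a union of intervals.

[-16, -7) ∪ [17, 21)

First set merges to [-16, -2), [12, 21).
Second set merges to [-7, 2), [5, 17).
[-16, -2) with B removed leaves [-16, -7).
[12, 21) with B removed leaves [17, 21).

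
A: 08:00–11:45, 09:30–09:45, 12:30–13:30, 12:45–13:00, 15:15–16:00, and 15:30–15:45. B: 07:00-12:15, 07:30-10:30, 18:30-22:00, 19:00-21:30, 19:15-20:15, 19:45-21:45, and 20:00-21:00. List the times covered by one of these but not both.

First set merges to 08:00–11:45, 12:30–13:30, 15:15–16:00.
Second set merges to 07:00–12:15, 18:30–22:00.
A \ B = 12:30–13:30, 15:15–16:00.
B \ A = 07:00–08:00, 11:45–12:15, 18:30–22:00.
Union of the two gives the symmetric difference.

07:00–08:00, 11:45–12:15, 12:30–13:30, 15:15–16:00, 18:30–22:00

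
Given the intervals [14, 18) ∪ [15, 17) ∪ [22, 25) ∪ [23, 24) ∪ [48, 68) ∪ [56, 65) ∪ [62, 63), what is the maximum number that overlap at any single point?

At 62, 3 of the intervals are simultaneously active.
No point has more.

3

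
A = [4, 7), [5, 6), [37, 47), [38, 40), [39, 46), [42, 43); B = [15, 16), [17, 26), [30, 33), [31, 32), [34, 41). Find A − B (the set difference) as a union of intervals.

First set merges to [4, 7), [37, 47).
Second set merges to [15, 16), [17, 26), [30, 33), [34, 41).
[4, 7): no B overlap → unchanged.
[37, 47) minus B → [41, 47).

[4, 7) ∪ [41, 47)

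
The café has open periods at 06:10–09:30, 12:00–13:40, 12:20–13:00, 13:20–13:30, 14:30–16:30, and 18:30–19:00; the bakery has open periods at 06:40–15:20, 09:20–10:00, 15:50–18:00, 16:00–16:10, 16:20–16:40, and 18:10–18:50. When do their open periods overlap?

06:40–09:30, 12:00–13:40, 14:30–15:20, 15:50–16:30, 18:30–18:50

A, merged: 06:10–09:30, 12:00–13:40, 14:30–16:30, 18:30–19:00.
B, merged: 06:40–15:20, 15:50–18:00, 18:10–18:50.
06:10–09:30 meets the second set on 06:40–09:30.
12:00–13:40 meets the second set on 12:00–13:40.
14:30–16:30 meets the second set on 14:30–15:20, 15:50–16:30.
18:30–19:00 meets the second set on 18:30–18:50.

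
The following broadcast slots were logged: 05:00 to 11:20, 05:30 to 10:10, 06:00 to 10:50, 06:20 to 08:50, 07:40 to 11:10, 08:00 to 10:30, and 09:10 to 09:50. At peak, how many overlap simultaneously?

At 08:00, 6 of the intervals are simultaneously active.
No point has more.

6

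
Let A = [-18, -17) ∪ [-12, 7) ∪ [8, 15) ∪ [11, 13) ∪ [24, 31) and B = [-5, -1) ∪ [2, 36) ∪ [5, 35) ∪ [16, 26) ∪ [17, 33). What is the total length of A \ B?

Merge the first list: [-18, -17), [-12, 7), [8, 15), [24, 31).
Merge the second list: [-5, -1), [2, 36).
A \ B = [-18, -17), [-12, -5), [-1, 2).
Total: 1 + 7 + 3 = 11.

11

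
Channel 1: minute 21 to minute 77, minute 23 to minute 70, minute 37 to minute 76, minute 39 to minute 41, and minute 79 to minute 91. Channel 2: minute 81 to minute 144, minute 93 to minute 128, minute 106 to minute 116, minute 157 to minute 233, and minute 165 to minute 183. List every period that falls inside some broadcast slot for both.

First set merges to minute 21 to minute 77, minute 79 to minute 91.
Second set merges to minute 81 to minute 144, minute 157 to minute 233.
minute 21 to minute 77: no overlap with the second set.
minute 79 to minute 91 meets the second set on minute 81 to minute 91.

minute 81 to minute 91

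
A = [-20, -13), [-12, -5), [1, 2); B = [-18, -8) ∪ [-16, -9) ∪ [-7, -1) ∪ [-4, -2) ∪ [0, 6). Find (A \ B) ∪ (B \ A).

B, merged: [-18, -8), [-7, -1), [0, 6).
A but not B: [-20, -18), [-8, -7).
B but not A: [-13, -12), [-5, -1), [0, 1), [2, 6).
Combining gives A △ B.

[-20, -18) ∪ [-13, -12) ∪ [-8, -7) ∪ [-5, -1) ∪ [0, 1) ∪ [2, 6)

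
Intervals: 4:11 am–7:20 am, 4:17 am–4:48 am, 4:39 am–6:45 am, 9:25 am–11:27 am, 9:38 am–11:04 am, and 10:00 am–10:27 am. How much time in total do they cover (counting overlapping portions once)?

5 h 11 min

Merged: 4:11 am–7:20 am, 9:25 am–11:27 am.
Lengths: 3 h 9 min + 2 h 2 min = 5 h 11 min.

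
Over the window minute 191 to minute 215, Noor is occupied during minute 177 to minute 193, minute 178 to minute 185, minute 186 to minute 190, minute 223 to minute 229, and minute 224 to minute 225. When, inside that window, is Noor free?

Covered (merged): minute 177 to minute 193, minute 223 to minute 229.
Uncovered inside minute 191 to minute 215: minute 193 to minute 215.

minute 193 to minute 215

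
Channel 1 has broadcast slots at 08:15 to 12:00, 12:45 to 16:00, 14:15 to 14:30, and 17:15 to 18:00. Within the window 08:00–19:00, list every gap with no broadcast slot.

08:00-08:15, 12:00-12:45, 16:00-17:15, 18:00-19:00

After merging, the occupied span is 08:15-12:00, 12:45-16:00, 17:15-18:00.
Gaps within 08:00-19:00: 08:00-08:15, 12:00-12:45, 16:00-17:15, 18:00-19:00.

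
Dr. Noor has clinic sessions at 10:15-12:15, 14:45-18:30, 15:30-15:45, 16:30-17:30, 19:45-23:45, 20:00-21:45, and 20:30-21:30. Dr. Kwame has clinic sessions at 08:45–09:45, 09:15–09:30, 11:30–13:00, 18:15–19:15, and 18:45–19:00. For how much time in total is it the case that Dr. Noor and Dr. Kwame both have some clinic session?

1 h

First set merges to 10:15–12:15, 14:45–18:30, 19:45–23:45.
Second set merges to 08:45–09:45, 11:30–13:00, 18:15–19:15.
A ∩ B = 11:30–12:15, 18:15–18:30.
Total: 45 min + 15 min = 1 h.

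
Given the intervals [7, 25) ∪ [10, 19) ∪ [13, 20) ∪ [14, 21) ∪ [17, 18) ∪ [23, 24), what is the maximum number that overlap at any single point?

5

Walk the sorted start/end points keeping a running depth.
The depth first hits 5 at 17.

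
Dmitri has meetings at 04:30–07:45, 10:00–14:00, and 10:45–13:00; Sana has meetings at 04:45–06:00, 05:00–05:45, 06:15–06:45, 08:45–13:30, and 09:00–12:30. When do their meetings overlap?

04:45–06:00, 06:15–06:45, 10:00–13:30

Merge the first list: 04:30–07:45, 10:00–14:00.
Merge the second list: 04:45–06:00, 06:15–06:45, 08:45–13:30.
04:30–07:45 overlaps B on 04:45–06:00, 06:15–06:45.
10:00–14:00 overlaps B on 10:00–13:30.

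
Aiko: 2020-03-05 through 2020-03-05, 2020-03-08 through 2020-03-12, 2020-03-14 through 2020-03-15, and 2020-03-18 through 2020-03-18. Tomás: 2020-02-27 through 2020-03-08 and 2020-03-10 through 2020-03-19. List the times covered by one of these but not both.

2020-02-27 through 2020-03-04, 2020-03-06 through 2020-03-07, 2020-03-09 through 2020-03-09, 2020-03-13 through 2020-03-13, 2020-03-16 through 2020-03-17, 2020-03-19 through 2020-03-19

A but not B: 2020-03-09 through 2020-03-09.
B but not A: 2020-02-27 through 2020-03-04, 2020-03-06 through 2020-03-07, 2020-03-13 through 2020-03-13, 2020-03-16 through 2020-03-17, 2020-03-19 through 2020-03-19.
Combining gives A △ B.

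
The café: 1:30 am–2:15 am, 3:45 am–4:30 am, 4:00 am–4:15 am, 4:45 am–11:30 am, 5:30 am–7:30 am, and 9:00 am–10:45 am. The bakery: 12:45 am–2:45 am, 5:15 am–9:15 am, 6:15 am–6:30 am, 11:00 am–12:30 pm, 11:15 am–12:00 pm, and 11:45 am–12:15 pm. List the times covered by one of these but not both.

Merge the first list: 1:30 am-2:15 am, 3:45 am-4:30 am, 4:45 am-11:30 am.
Merge the second list: 12:45 am-2:45 am, 5:15 am-9:15 am, 11:00 am-12:30 pm.
A but not B: 3:45 am-4:30 am, 4:45 am-5:15 am, 9:15 am-11:00 am.
B but not A: 12:45 am-1:30 am, 2:15 am-2:45 am, 11:30 am-12:30 pm.
Combining gives A △ B.

12:45 am-1:30 am, 2:15 am-2:45 am, 3:45 am-4:30 am, 4:45 am-5:15 am, 9:15 am-11:00 am, 11:30 am-12:30 pm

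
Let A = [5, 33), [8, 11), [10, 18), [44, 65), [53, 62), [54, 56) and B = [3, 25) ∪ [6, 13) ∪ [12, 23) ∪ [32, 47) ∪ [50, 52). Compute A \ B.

First set merges to [5, 33), [44, 65).
Second set merges to [3, 25), [32, 47), [50, 52).
[5, 33) minus B → [25, 32).
[44, 65) minus B → [47, 50), [52, 65).

[25, 32) ∪ [47, 50) ∪ [52, 65)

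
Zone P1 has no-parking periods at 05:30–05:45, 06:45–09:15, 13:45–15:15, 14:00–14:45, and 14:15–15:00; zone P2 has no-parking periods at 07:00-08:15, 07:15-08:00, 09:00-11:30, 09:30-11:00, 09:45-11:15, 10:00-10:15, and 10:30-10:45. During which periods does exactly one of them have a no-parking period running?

First set merges to 05:30-05:45, 06:45-09:15, 13:45-15:15.
Second set merges to 07:00-08:15, 09:00-11:30.
A \ B = 05:30-05:45, 06:45-07:00, 08:15-09:00, 13:45-15:15.
B \ A = 09:15-11:30.
Union of the two gives the symmetric difference.

05:30-05:45, 06:45-07:00, 08:15-09:00, 09:15-11:30, 13:45-15:15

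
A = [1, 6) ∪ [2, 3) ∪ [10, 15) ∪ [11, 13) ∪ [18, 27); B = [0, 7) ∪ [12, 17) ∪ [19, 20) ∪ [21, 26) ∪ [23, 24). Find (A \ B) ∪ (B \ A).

First set merges to [1, 6), [10, 15), [18, 27).
Second set merges to [0, 7), [12, 17), [19, 20), [21, 26).
A \ B = [10, 12), [18, 19), [20, 21), [26, 27).
B \ A = [0, 1), [6, 7), [15, 17).
Union of the two gives the symmetric difference.

[0, 1) ∪ [6, 7) ∪ [10, 12) ∪ [15, 17) ∪ [18, 19) ∪ [20, 21) ∪ [26, 27)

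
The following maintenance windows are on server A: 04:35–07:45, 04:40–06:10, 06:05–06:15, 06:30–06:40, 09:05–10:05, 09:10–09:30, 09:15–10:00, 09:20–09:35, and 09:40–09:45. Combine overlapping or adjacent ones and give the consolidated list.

04:40–06:10 overlaps/touches 04:35–07:45 → extend to 04:35–07:45.
06:05–06:15 overlaps/touches 04:35–07:45 → extend to 04:35–07:45.
06:30–06:40 overlaps/touches 04:35–07:45 → extend to 04:35–07:45.
09:05–10:05 is disjoint → start new block.
09:10–09:30 overlaps/touches 09:05–10:05 → extend to 09:05–10:05.
09:15–10:00 overlaps/touches 09:05–10:05 → extend to 09:05–10:05.
09:20–09:35 overlaps/touches 09:05–10:05 → extend to 09:05–10:05.
09:40–09:45 overlaps/touches 09:05–10:05 → extend to 09:05–10:05.

04:35–07:45, 09:05–10:05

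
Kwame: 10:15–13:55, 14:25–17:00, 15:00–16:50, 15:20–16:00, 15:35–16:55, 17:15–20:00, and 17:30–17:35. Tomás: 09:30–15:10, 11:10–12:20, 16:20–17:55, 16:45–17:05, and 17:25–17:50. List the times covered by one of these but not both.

09:30–10:15, 13:55–14:25, 15:10–16:20, 17:00–17:15, 17:55–20:00

First set merges to 10:15–13:55, 14:25–17:00, 17:15–20:00.
Second set merges to 09:30–15:10, 16:20–17:55.
A \ B = 15:10–16:20, 17:55–20:00.
B \ A = 09:30–10:15, 13:55–14:25, 17:00–17:15.
Union of the two gives the symmetric difference.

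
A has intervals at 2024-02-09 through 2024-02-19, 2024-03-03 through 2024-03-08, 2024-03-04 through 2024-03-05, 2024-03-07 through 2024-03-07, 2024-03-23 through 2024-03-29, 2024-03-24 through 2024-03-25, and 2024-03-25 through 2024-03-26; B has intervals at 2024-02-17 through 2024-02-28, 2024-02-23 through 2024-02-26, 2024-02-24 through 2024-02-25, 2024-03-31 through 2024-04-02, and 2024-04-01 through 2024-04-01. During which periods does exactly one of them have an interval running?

A, merged: 2024-02-09 through 2024-02-19, 2024-03-03 through 2024-03-08, 2024-03-23 through 2024-03-29.
B, merged: 2024-02-17 through 2024-02-28, 2024-03-31 through 2024-04-02.
Only in the first: 2024-02-09 through 2024-02-16, 2024-03-03 through 2024-03-08, 2024-03-23 through 2024-03-29.
Only in the second: 2024-02-20 through 2024-02-28, 2024-03-31 through 2024-04-02.
Together these are the periods covered by exactly one.

2024-02-09 through 2024-02-16, 2024-02-20 through 2024-02-28, 2024-03-03 through 2024-03-08, 2024-03-23 through 2024-03-29, 2024-03-31 through 2024-04-02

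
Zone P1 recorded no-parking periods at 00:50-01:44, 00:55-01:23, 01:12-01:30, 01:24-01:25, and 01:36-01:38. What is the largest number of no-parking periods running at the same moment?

At 01:12, 3 of the intervals are simultaneously active.
No point has more.

3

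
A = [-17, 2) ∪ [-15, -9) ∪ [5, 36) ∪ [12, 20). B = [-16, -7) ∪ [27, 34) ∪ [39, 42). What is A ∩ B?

[-16, -7) ∪ [27, 34)

First set merges to [-17, 2), [5, 36).
[-17, 2) overlaps B on [-16, -7).
[5, 36) overlaps B on [27, 34).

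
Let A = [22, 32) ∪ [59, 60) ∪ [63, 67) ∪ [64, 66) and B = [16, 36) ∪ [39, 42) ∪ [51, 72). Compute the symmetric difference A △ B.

A, merged: [22, 32), [59, 60), [63, 67).
A but not B: none.
B but not A: [16, 22), [32, 36), [39, 42), [51, 59), [60, 63), [67, 72).
Combining gives A △ B.

[16, 22) ∪ [32, 36) ∪ [39, 42) ∪ [51, 59) ∪ [60, 63) ∪ [67, 72)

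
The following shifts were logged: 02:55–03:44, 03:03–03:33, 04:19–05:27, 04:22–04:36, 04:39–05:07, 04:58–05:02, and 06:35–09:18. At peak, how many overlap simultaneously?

Sweep endpoints in order; track running count of active intervals.
Peak of 3 reached at 04:58.

3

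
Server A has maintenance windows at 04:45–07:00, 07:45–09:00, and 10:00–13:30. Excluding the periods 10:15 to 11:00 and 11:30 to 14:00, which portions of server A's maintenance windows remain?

04:45–07:00: no B overlap → unchanged.
07:45–09:00: no B overlap → unchanged.
10:00–13:30 minus B → 10:00–10:15, 11:00–11:30.

04:45–07:00, 07:45–09:00, 10:00–10:15, 11:00–11:30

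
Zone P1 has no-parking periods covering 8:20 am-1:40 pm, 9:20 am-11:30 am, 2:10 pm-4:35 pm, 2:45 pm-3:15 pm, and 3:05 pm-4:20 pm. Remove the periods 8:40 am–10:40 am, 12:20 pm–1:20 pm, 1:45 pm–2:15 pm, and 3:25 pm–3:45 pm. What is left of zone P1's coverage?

Merge the first list: 8:20 am–1:40 pm, 2:10 pm–4:35 pm.
8:20 am–1:40 pm minus B → 8:20 am–8:40 am, 10:40 am–12:20 pm, 1:20 pm–1:40 pm.
2:10 pm–4:35 pm minus B → 2:15 pm–3:25 pm, 3:45 pm–4:35 pm.

8:20 am–8:40 am, 10:40 am–12:20 pm, 1:20 pm–1:40 pm, 2:15 pm–3:25 pm, 3:45 pm–4:35 pm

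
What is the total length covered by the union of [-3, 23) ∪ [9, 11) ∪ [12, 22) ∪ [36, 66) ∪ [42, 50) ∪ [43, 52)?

Merged: [-3, 23), [36, 66).
Lengths: 26 + 30 = 56.

56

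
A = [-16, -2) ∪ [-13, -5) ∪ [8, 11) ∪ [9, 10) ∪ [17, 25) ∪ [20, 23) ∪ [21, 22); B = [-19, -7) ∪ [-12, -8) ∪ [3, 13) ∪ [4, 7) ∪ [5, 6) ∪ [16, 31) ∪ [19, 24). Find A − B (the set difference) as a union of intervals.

A, merged: [-16, -2), [8, 11), [17, 25).
B, merged: [-19, -7), [3, 13), [16, 31).
[-16, -2) with B removed leaves [-7, -2).
[8, 11) lies entirely inside B → drops out.
[17, 25) lies entirely inside B → drops out.

[-7, -2)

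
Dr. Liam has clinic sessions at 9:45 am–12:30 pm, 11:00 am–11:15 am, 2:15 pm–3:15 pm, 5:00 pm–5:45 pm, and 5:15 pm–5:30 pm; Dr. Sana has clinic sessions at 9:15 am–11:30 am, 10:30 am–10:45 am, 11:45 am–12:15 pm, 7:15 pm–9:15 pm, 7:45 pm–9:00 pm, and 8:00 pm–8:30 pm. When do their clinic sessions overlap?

Merge the first list: 9:45 am-12:30 pm, 2:15 pm-3:15 pm, 5:00 pm-5:45 pm.
Merge the second list: 9:15 am-11:30 am, 11:45 am-12:15 pm, 7:15 pm-9:15 pm.
9:45 am-12:30 pm ∩ B → 9:45 am-11:30 am, 11:45 am-12:15 pm.
2:15 pm-3:15 pm meets no B interval.
5:00 pm-5:45 pm meets no B interval.

9:45 am-11:30 am, 11:45 am-12:15 pm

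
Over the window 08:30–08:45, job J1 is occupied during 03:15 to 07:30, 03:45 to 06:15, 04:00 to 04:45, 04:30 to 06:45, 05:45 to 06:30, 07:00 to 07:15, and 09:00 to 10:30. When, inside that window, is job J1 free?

08:30-08:45

After merging, the occupied span is 03:15-07:30, 09:00-10:30.
Uncovered inside 08:30-08:45: 08:30-08:45.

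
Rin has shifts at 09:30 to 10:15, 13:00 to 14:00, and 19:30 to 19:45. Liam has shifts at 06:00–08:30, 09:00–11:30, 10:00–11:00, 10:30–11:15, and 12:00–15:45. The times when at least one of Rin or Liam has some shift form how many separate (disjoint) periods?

4

B, merged: 06:00-08:30, 09:00-11:30, 12:00-15:45.
A ∪ B = 06:00-08:30, 09:00-11:30, 12:00-15:45, 19:30-19:45.
That is 4 disjoint pieces.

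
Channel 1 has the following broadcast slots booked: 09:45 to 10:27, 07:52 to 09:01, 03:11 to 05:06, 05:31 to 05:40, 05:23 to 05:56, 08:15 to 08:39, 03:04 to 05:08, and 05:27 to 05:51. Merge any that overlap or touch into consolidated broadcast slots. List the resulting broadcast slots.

03:04-05:08, 05:23-05:56, 07:52-09:01, 09:45-10:27

Sort by start: 03:04-05:08, 03:11-05:06, 05:23-05:56, 05:27-05:51, 05:31-05:40, 07:52-09:01, 08:15-08:39, 09:45-10:27.
03:11-05:06 overlaps/touches 03:04-05:08 → extend to 03:04-05:08.
05:23-05:56 is disjoint → start new block.
05:27-05:51 overlaps/touches 05:23-05:56 → extend to 05:23-05:56.
05:31-05:40 overlaps/touches 05:23-05:56 → extend to 05:23-05:56.
07:52-09:01 is disjoint → start new block.
08:15-08:39 overlaps/touches 07:52-09:01 → extend to 07:52-09:01.
09:45-10:27 is disjoint → start new block.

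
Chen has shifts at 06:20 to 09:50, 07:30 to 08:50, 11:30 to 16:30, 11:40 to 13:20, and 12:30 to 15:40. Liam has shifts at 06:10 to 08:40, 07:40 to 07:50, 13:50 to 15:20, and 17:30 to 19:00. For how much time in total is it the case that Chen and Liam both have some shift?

Merge the first list: 06:20–09:50, 11:30–16:30.
Merge the second list: 06:10–08:40, 13:50–15:20, 17:30–19:00.
A ∩ B = 06:20–08:40, 13:50–15:20.
Total: 2 h 20 min + 1 h 30 min = 3 h 50 min.

3 h 50 min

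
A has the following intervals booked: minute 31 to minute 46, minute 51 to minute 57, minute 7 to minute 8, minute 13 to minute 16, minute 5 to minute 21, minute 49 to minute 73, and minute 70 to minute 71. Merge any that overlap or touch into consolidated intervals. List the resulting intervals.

minute 5 to minute 21, minute 31 to minute 46, minute 49 to minute 73

Sort by start: minute 5 to minute 21, minute 7 to minute 8, minute 13 to minute 16, minute 31 to minute 46, minute 49 to minute 73, minute 51 to minute 57, minute 70 to minute 71.
minute 7 to minute 8 overlaps/touches minute 5 to minute 21 → extend to minute 5 to minute 21.
minute 13 to minute 16 overlaps/touches minute 5 to minute 21 → extend to minute 5 to minute 21.
minute 31 to minute 46 is disjoint → start new block.
minute 49 to minute 73 is disjoint → start new block.
minute 51 to minute 57 overlaps/touches minute 49 to minute 73 → extend to minute 49 to minute 73.
minute 70 to minute 71 overlaps/touches minute 49 to minute 73 → extend to minute 49 to minute 73.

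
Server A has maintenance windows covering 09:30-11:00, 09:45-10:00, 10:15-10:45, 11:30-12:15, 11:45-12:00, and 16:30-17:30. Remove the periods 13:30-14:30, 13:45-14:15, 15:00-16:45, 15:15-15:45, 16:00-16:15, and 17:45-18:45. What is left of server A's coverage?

First set merges to 09:30-11:00, 11:30-12:15, 16:30-17:30.
Second set merges to 13:30-14:30, 15:00-16:45, 17:45-18:45.
09:30-11:00: nothing removed.
11:30-12:15: nothing removed.
16:30-17:30 \ B = 16:45-17:30.

09:30-11:00, 11:30-12:15, 16:45-17:30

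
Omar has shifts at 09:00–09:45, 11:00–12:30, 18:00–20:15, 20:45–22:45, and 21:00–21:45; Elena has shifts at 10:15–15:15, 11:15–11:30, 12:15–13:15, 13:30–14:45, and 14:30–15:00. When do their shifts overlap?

First set merges to 09:00-09:45, 11:00-12:30, 18:00-20:15, 20:45-22:45.
Second set merges to 10:15-15:15.
09:00-09:45 meets no B interval.
11:00-12:30 ∩ B → 11:00-12:30.
18:00-20:15 meets no B interval.
20:45-22:45 meets no B interval.

11:00-12:30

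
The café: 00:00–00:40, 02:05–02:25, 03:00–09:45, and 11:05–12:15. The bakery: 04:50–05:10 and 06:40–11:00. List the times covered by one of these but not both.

Only in the first: 00:00-00:40, 02:05-02:25, 03:00-04:50, 05:10-06:40, 11:05-12:15.
Only in the second: 09:45-11:00.
Together these are the periods covered by exactly one.

00:00-00:40, 02:05-02:25, 03:00-04:50, 05:10-06:40, 09:45-11:00, 11:05-12:15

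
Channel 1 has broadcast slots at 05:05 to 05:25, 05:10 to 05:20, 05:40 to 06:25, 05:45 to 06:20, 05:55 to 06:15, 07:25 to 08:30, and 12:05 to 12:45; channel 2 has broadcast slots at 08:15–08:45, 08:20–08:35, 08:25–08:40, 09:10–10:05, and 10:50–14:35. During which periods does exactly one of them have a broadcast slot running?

05:05-05:25, 05:40-06:25, 07:25-08:15, 08:30-08:45, 09:10-10:05, 10:50-12:05, 12:45-14:35

First set merges to 05:05-05:25, 05:40-06:25, 07:25-08:30, 12:05-12:45.
Second set merges to 08:15-08:45, 09:10-10:05, 10:50-14:35.
A but not B: 05:05-05:25, 05:40-06:25, 07:25-08:15.
B but not A: 08:30-08:45, 09:10-10:05, 10:50-12:05, 12:45-14:35.
Combining gives A △ B.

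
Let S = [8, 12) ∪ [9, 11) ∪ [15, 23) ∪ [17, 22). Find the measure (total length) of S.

Merged: [8, 12), [15, 23).
Lengths: 4 + 8 = 12.

12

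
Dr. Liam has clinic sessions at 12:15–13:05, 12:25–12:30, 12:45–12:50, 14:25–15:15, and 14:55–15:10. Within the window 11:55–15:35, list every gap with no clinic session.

11:55–12:15, 13:05–14:25, 15:15–15:35

The merged coverage is 12:15–13:05, 14:25–15:15.
Complement within 11:55–15:35: 11:55–12:15, 13:05–14:25, 15:15–15:35.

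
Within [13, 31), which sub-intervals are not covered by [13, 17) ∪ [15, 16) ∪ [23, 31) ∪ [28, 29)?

[17, 23)

After merging, the occupied span is [13, 17), [23, 31).
Uncovered inside [13, 31): [17, 23).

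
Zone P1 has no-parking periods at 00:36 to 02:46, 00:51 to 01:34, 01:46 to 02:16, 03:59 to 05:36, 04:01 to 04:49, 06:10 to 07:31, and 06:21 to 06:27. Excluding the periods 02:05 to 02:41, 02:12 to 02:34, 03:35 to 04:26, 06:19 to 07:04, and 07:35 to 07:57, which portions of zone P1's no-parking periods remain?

00:36–02:05, 02:41–02:46, 04:26–05:36, 06:10–06:19, 07:04–07:31

First set merges to 00:36–02:46, 03:59–05:36, 06:10–07:31.
Second set merges to 02:05–02:41, 03:35–04:26, 06:19–07:04, 07:35–07:57.
00:36–02:46 minus B → 00:36–02:05, 02:41–02:46.
03:59–05:36 minus B → 04:26–05:36.
06:10–07:31 minus B → 06:10–06:19, 07:04–07:31.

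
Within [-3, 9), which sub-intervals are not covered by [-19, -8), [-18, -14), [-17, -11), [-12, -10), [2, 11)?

The merged coverage is [-19, -8), [2, 11).
Complement within [-3, 9): [-3, 2).

[-3, 2)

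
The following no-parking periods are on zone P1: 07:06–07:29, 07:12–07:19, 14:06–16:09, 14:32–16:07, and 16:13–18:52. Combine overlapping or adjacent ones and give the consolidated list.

07:12–07:19 overlaps/touches 07:06–07:29 → extend to 07:06–07:29.
14:06–16:09 is disjoint → start new block.
14:32–16:07 overlaps/touches 14:06–16:09 → extend to 14:06–16:09.
16:13–18:52 is disjoint → start new block.

07:06–07:29, 14:06–16:09, 16:13–18:52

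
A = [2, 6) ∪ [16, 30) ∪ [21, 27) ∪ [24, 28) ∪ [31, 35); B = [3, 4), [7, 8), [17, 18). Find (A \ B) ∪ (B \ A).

A, merged: [2, 6), [16, 30), [31, 35).
A but not B: [2, 3), [4, 6), [16, 17), [18, 30), [31, 35).
B but not A: [7, 8).
Combining gives A △ B.

[2, 3) ∪ [4, 6) ∪ [7, 8) ∪ [16, 17) ∪ [18, 30) ∪ [31, 35)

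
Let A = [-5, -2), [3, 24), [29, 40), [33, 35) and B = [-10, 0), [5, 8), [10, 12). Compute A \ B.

Merge the first list: [-5, -2), [3, 24), [29, 40).
[-5, -2): entirely removed.
[3, 24) \ B = [3, 5), [8, 10), [12, 24).
[29, 40): nothing removed.

[3, 5) ∪ [8, 10) ∪ [12, 24) ∪ [29, 40)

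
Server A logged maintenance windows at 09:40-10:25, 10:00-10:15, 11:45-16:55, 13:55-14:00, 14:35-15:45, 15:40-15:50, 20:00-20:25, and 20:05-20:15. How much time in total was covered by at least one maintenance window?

6 h 20 min

Merged: 09:40-10:25, 11:45-16:55, 20:00-20:25.
Lengths: 45 min + 5 h 10 min + 25 min = 6 h 20 min.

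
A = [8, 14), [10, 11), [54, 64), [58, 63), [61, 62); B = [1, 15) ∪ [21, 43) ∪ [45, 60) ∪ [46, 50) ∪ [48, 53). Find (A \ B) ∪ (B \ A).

[1, 8) ∪ [14, 15) ∪ [21, 43) ∪ [45, 54) ∪ [60, 64)

First set merges to [8, 14), [54, 64).
Second set merges to [1, 15), [21, 43), [45, 60).
A \ B = [60, 64).
B \ A = [1, 8), [14, 15), [21, 43), [45, 54).
Union of the two gives the symmetric difference.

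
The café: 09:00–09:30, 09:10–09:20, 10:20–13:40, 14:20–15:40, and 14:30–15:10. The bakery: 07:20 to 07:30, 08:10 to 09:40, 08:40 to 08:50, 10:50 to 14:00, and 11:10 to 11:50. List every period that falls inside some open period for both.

First set merges to 09:00–09:30, 10:20–13:40, 14:20–15:40.
Second set merges to 07:20–07:30, 08:10–09:40, 10:50–14:00.
09:00–09:30 meets the second set on 09:00–09:30.
10:20–13:40 meets the second set on 10:50–13:40.
14:20–15:40: no overlap with the second set.

09:00–09:30, 10:50–13:40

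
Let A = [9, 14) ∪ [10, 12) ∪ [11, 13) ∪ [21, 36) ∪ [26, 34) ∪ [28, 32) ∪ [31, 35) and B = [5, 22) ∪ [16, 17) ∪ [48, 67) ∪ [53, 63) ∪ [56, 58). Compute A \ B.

[22, 36)

A, merged: [9, 14), [21, 36).
B, merged: [5, 22), [48, 67).
[9, 14) lies entirely inside B → drops out.
[21, 36) with B removed leaves [22, 36).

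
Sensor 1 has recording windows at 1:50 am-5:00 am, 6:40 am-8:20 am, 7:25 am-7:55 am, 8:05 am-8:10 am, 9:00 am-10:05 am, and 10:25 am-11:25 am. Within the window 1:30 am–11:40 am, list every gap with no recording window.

Covered (merged): 1:50 am–5:00 am, 6:40 am–8:20 am, 9:00 am–10:05 am, 10:25 am–11:25 am.
Uncovered inside 1:30 am–11:40 am: 1:30 am–1:50 am, 5:00 am–6:40 am, 8:20 am–9:00 am, 10:05 am–10:25 am, 11:25 am–11:40 am.

1:30 am–1:50 am, 5:00 am–6:40 am, 8:20 am–9:00 am, 10:05 am–10:25 am, 11:25 am–11:40 am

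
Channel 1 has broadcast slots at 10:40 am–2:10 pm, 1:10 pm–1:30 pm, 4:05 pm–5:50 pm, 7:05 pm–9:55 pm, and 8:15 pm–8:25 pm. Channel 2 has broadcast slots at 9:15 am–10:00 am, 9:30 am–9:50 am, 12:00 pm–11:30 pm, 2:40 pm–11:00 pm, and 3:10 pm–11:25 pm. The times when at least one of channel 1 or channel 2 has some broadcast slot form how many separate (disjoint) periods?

2

A, merged: 10:40 am-2:10 pm, 4:05 pm-5:50 pm, 7:05 pm-9:55 pm.
B, merged: 9:15 am-10:00 am, 12:00 pm-11:30 pm.
A ∪ B = 9:15 am-10:00 am, 10:40 am-11:30 pm.
That is 2 disjoint pieces.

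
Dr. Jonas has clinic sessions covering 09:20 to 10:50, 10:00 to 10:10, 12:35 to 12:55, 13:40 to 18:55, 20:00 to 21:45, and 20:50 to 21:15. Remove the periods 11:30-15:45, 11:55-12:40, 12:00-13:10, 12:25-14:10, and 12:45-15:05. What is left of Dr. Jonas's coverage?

09:20–10:50, 15:45–18:55, 20:00–21:45

First set merges to 09:20–10:50, 12:35–12:55, 13:40–18:55, 20:00–21:45.
Second set merges to 11:30–15:45.
09:20–10:50: nothing removed.
12:35–12:55: entirely removed.
13:40–18:55 \ B = 15:45–18:55.
20:00–21:45: nothing removed.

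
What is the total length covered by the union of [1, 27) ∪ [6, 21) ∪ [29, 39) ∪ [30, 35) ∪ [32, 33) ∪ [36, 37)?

36

Merged: [1, 27), [29, 39).
Lengths: 26 + 10 = 36.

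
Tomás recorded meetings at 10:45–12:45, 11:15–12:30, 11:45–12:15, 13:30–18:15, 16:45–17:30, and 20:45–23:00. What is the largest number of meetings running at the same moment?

3

Walk the sorted start/end points keeping a running depth.
The depth first hits 3 at 11:45.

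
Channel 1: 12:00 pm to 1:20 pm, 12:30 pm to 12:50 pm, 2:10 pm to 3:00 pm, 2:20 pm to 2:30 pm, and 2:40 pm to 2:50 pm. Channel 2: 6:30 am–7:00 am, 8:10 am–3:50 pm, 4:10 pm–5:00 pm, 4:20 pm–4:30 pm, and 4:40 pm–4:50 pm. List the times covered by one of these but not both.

6:30 am–7:00 am, 8:10 am–12:00 pm, 1:20 pm–2:10 pm, 3:00 pm–3:50 pm, 4:10 pm–5:00 pm

A, merged: 12:00 pm–1:20 pm, 2:10 pm–3:00 pm.
B, merged: 6:30 am–7:00 am, 8:10 am–3:50 pm, 4:10 pm–5:00 pm.
Only in the first: none.
Only in the second: 6:30 am–7:00 am, 8:10 am–12:00 pm, 1:20 pm–2:10 pm, 3:00 pm–3:50 pm, 4:10 pm–5:00 pm.
Together these are the periods covered by exactly one.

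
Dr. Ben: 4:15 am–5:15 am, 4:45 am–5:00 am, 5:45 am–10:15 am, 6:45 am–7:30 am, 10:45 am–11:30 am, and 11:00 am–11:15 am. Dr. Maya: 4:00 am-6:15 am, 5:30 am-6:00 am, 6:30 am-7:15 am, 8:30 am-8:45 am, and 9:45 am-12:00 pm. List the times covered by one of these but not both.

4:00 am–4:15 am, 5:15 am–5:45 am, 6:15 am–6:30 am, 7:15 am–8:30 am, 8:45 am–9:45 am, 10:15 am–10:45 am, 11:30 am–12:00 pm

A, merged: 4:15 am–5:15 am, 5:45 am–10:15 am, 10:45 am–11:30 am.
B, merged: 4:00 am–6:15 am, 6:30 am–7:15 am, 8:30 am–8:45 am, 9:45 am–12:00 pm.
A \ B = 6:15 am–6:30 am, 7:15 am–8:30 am, 8:45 am–9:45 am.
B \ A = 4:00 am–4:15 am, 5:15 am–5:45 am, 10:15 am–10:45 am, 11:30 am–12:00 pm.
Union of the two gives the symmetric difference.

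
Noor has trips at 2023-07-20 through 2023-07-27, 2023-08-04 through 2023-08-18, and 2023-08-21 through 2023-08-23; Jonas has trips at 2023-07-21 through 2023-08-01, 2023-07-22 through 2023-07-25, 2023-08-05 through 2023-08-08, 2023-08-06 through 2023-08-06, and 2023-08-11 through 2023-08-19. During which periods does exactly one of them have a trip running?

Merge the second list: 2023-07-21 through 2023-08-01, 2023-08-05 through 2023-08-08, 2023-08-11 through 2023-08-19.
Only in the first: 2023-07-20 through 2023-07-20, 2023-08-04 through 2023-08-04, 2023-08-09 through 2023-08-10, 2023-08-21 through 2023-08-23.
Only in the second: 2023-07-28 through 2023-08-01, 2023-08-19 through 2023-08-19.
Together these are the periods covered by exactly one.

2023-07-20 through 2023-07-20, 2023-07-28 through 2023-08-01, 2023-08-04 through 2023-08-04, 2023-08-09 through 2023-08-10, 2023-08-19 through 2023-08-19, 2023-08-21 through 2023-08-23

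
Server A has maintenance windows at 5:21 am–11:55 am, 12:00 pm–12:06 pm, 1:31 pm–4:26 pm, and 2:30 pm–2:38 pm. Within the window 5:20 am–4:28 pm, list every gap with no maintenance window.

5:20 am-5:21 am, 11:55 am-12:00 pm, 12:06 pm-1:31 pm, 4:26 pm-4:28 pm

After merging, the occupied span is 5:21 am-11:55 am, 12:00 pm-12:06 pm, 1:31 pm-4:26 pm.
Complement within 5:20 am-4:28 pm: 5:20 am-5:21 am, 11:55 am-12:00 pm, 12:06 pm-1:31 pm, 4:26 pm-4:28 pm.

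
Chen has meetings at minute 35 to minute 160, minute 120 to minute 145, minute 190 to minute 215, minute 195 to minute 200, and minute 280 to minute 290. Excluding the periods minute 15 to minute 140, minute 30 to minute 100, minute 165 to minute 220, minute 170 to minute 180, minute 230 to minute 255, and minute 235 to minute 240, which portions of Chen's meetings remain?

minute 140 to minute 160, minute 280 to minute 290

First set merges to minute 35 to minute 160, minute 190 to minute 215, minute 280 to minute 290.
Second set merges to minute 15 to minute 140, minute 165 to minute 220, minute 230 to minute 255.
minute 35 to minute 160 with B removed leaves minute 140 to minute 160.
minute 190 to minute 215 lies entirely inside B → drops out.
minute 280 to minute 290 is untouched.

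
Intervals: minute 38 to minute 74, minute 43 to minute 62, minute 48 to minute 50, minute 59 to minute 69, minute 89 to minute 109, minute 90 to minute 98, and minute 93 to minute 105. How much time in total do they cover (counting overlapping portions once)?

56 minutes

Merged: minute 38 to minute 74, minute 89 to minute 109.
Lengths: 36 minutes + 20 minutes = 56 minutes.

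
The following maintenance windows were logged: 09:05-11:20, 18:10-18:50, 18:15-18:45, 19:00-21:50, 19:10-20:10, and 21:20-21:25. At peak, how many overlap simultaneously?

Sweep endpoints in order; track running count of active intervals.
Peak of 2 reached at 18:15.

2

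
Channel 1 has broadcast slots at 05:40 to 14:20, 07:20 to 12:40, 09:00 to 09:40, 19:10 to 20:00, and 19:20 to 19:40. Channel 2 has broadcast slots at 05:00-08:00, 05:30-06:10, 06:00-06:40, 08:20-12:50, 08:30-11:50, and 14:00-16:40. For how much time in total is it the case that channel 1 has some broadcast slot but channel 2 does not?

2 h 20 min

First set merges to 05:40-14:20, 19:10-20:00.
Second set merges to 05:00-08:00, 08:20-12:50, 14:00-16:40.
A \ B = 08:00-08:20, 12:50-14:00, 19:10-20:00.
Total: 20 min + 1 h 10 min + 50 min = 2 h 20 min.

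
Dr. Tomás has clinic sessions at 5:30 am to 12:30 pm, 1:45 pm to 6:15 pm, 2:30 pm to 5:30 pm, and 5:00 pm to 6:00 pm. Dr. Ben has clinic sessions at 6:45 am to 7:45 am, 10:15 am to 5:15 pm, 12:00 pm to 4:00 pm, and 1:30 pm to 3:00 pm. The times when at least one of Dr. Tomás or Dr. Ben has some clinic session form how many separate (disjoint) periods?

1

First set merges to 5:30 am–12:30 pm, 1:45 pm–6:15 pm.
Second set merges to 6:45 am–7:45 am, 10:15 am–5:15 pm.
A ∪ B = 5:30 am–6:15 pm.
That is 1 disjoint piece.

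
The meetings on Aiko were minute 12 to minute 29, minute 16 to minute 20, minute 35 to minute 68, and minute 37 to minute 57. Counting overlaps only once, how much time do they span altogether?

50 minutes

Merged: minute 12 to minute 29, minute 35 to minute 68.
Lengths: 17 minutes + 33 minutes = 50 minutes.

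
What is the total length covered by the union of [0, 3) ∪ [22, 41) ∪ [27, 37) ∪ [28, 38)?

Merged: [0, 3), [22, 41).
Lengths: 3 + 19 = 22.

22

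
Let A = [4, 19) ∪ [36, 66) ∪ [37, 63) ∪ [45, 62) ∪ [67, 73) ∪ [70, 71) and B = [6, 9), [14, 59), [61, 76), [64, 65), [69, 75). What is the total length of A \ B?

9

A, merged: [4, 19), [36, 66), [67, 73).
B, merged: [6, 9), [14, 59), [61, 76).
A \ B = [4, 6), [9, 14), [59, 61).
Total: 2 + 5 + 2 = 9.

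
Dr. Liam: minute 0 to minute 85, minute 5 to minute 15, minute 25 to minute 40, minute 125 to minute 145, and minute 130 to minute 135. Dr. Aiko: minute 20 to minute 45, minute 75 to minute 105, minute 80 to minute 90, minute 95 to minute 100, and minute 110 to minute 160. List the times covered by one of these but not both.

minute 0 to minute 20, minute 45 to minute 75, minute 85 to minute 105, minute 110 to minute 125, minute 145 to minute 160

A, merged: minute 0 to minute 85, minute 125 to minute 145.
B, merged: minute 20 to minute 45, minute 75 to minute 105, minute 110 to minute 160.
A but not B: minute 0 to minute 20, minute 45 to minute 75.
B but not A: minute 85 to minute 105, minute 110 to minute 125, minute 145 to minute 160.
Combining gives A △ B.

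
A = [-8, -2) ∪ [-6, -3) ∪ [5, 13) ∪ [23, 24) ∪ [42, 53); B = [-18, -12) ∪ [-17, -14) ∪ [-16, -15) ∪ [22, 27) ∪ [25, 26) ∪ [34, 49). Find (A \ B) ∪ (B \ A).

A, merged: [-8, -2), [5, 13), [23, 24), [42, 53).
B, merged: [-18, -12), [22, 27), [34, 49).
Only in the first: [-8, -2), [5, 13), [49, 53).
Only in the second: [-18, -12), [22, 23), [24, 27), [34, 42).
Together these are the periods covered by exactly one.

[-18, -12) ∪ [-8, -2) ∪ [5, 13) ∪ [22, 23) ∪ [24, 27) ∪ [34, 42) ∪ [49, 53)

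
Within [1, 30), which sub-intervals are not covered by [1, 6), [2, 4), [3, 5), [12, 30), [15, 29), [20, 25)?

[6, 12)

Covered (merged): [1, 6), [12, 30).
Gaps within [1, 30): [6, 12).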